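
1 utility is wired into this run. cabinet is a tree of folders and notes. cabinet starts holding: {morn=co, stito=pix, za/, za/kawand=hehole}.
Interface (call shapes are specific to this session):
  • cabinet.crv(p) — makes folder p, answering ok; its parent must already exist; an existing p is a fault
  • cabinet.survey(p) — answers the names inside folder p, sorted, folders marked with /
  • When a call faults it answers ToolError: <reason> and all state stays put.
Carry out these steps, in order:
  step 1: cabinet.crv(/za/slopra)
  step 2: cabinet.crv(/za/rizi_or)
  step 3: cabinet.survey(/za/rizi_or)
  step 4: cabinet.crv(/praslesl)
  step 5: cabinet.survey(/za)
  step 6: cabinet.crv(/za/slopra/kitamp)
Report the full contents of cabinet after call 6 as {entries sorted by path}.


Next I call crv passing p: /za/slopra: ok.
I call crv passing p: /za/rizi_or, which returns ok.
Invoking survey passing p: /za/rizi_or, yielding [].
I call crv passing p: /praslesl, → ok.
Then survey passing p: /za, → [kawand, rizi_or/, slopra/].
I try crv passing p: /za/slopra/kitamp, and get ok.

Answer: {morn=co, praslesl/, stito=pix, za/, za/kawand=hehole, za/rizi_or/, za/slopra/, za/slopra/kitamp/}


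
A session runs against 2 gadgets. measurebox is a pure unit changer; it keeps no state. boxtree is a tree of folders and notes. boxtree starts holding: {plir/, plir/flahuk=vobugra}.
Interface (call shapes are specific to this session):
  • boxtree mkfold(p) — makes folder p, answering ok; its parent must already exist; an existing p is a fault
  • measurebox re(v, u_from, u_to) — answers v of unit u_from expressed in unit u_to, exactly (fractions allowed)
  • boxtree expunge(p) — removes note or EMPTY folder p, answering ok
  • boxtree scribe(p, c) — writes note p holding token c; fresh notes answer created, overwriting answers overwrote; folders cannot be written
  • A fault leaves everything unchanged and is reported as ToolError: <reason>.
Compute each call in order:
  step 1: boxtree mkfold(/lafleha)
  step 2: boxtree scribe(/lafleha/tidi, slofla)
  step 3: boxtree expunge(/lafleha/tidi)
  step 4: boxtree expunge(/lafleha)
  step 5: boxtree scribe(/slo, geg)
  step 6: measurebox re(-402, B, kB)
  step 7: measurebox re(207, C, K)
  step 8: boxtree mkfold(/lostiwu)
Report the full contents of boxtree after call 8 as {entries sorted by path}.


~$ boxtree mkfold p: /lafleha
:: ok
~$ boxtree scribe p: /lafleha/tidi c: slofla
:: created
~$ boxtree expunge p: /lafleha/tidi
:: ok
~$ boxtree expunge p: /lafleha
:: ok
~$ boxtree scribe p: /slo c: geg
:: created
~$ measurebox re v: -402 u_from: B u_to: kB
:: -201/500
~$ measurebox re v: 207 u_from: C u_to: K
:: 9603/20
~$ boxtree mkfold p: /lostiwu
:: ok

Answer: {lostiwu/, plir/, plir/flahuk=vobugra, slo=geg}


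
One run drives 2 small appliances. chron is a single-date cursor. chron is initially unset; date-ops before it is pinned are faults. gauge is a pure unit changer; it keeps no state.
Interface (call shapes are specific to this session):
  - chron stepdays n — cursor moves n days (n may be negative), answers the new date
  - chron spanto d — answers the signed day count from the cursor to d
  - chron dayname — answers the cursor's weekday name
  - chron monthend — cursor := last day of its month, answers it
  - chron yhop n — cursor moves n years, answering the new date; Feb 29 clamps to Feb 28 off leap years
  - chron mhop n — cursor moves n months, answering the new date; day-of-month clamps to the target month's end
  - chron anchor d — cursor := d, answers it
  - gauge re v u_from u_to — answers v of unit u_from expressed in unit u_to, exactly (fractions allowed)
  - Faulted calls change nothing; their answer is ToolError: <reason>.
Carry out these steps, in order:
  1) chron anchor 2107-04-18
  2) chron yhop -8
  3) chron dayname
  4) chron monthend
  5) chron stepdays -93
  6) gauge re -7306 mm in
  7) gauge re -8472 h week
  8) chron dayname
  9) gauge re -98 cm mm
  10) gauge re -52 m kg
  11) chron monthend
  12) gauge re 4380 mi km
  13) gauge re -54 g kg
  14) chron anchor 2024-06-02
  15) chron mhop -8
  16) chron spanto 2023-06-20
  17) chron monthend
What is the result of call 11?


Answer: 2099-01-31

Derivation:
·→ chron anchor(d=2107-04-18)
·← 2107-04-18
·→ chron yhop(n=-8)
·← 2099-04-18
·→ chron dayname()
·← Saturday
·→ chron monthend()
·← 2099-04-30
·→ chron stepdays(n=-93)
·← 2099-01-27
·→ gauge re(v=-7306, u_from=mm, u_to=in)
·← -36530/127
·→ gauge re(v=-8472, u_from=h, u_to=week)
·← -353/7
·→ chron dayname()
·← Tuesday
·→ gauge re(v=-98, u_from=cm, u_to=mm)
·← -980
·→ gauge re(v=-52, u_from=m, u_to=kg)
·← ToolError: incompatible units
·→ chron monthend()
·← 2099-01-31
·→ gauge re(v=4380, u_from=mi, u_to=km)
·← 22027896/3125
·→ gauge re(v=-54, u_from=g, u_to=kg)
·← -27/500
·→ chron anchor(d=2024-06-02)
·← 2024-06-02
·→ chron mhop(n=-8)
·← 2023-10-02
·→ chron spanto(d=2023-06-20)
·← -104
·→ chron monthend()
·← 2023-10-31


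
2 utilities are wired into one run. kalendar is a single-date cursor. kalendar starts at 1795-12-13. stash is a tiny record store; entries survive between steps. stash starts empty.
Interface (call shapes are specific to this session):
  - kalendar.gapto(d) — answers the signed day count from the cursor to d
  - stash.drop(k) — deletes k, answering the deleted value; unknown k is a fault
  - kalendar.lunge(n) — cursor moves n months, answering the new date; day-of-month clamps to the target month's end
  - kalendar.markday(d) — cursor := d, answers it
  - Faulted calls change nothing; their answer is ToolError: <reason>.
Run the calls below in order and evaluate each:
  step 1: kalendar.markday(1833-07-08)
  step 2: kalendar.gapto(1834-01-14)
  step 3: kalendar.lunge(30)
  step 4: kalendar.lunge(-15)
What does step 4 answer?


Answer: 1834-10-08

Derivation:
Act: kalendar.markday[d→1833-07-08]
Obs: 1833-07-08
Act: kalendar.gapto[d→1834-01-14]
Obs: 190
Act: kalendar.lunge[n→30]
Obs: 1836-01-08
Act: kalendar.lunge[n→-15]
Obs: 1834-10-08


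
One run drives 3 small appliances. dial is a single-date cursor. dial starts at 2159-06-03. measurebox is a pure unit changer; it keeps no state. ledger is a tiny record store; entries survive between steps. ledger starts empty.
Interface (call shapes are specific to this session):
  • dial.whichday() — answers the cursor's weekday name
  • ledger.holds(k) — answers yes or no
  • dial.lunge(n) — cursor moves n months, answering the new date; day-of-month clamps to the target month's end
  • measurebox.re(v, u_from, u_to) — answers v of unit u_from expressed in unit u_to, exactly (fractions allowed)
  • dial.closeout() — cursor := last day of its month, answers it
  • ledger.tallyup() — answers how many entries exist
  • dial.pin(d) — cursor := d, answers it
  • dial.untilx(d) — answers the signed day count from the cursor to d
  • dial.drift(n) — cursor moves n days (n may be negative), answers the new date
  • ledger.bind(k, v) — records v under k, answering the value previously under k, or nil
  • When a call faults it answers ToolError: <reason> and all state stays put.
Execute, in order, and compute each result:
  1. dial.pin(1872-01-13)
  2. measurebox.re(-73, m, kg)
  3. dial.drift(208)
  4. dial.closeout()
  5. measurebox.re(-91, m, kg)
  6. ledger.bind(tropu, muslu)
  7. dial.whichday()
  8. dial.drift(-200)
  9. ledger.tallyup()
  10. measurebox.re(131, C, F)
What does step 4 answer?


Answer: 1872-08-31

Derivation:
-> dial.pin(d→1872-01-13)
<- 1872-01-13
-> measurebox.re(v→-73, u_from→m, u_to→kg)
<- ToolError: incompatible units
-> dial.drift(n→208)
<- 1872-08-08
-> dial.closeout()
<- 1872-08-31
-> measurebox.re(v→-91, u_from→m, u_to→kg)
<- ToolError: incompatible units
-> ledger.bind(k→tropu, v→muslu)
<- nil
-> dial.whichday()
<- Saturday
-> dial.drift(n→-200)
<- 1872-02-13
-> ledger.tallyup()
<- 1
-> measurebox.re(v→131, u_from→C, u_to→F)
<- 1339/5


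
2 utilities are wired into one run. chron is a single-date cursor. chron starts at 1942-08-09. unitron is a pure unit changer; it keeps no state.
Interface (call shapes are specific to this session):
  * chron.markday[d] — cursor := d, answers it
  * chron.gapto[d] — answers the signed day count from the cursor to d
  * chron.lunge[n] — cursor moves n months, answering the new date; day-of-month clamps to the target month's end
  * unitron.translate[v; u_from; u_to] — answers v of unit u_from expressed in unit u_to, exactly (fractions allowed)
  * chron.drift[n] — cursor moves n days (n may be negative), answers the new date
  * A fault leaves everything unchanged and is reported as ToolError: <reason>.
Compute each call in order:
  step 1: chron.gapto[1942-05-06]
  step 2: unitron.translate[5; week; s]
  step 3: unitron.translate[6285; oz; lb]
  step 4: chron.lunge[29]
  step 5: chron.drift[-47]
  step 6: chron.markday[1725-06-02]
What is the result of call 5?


Invoking gapto passing d=1942-05-06, → -95.
Then translate passing v=5, u_from=week, u_to=s, → 3024000.
Now I run translate passing v=6285, u_from=oz, u_to=lb, and observe 6285/16.
I run lunge passing n=29, and observe 1945-01-09.
Next I call drift passing n=-47, yielding 1944-11-23.
I use markday passing d=1725-06-02, — result: 1725-06-02.

Answer: 1944-11-23


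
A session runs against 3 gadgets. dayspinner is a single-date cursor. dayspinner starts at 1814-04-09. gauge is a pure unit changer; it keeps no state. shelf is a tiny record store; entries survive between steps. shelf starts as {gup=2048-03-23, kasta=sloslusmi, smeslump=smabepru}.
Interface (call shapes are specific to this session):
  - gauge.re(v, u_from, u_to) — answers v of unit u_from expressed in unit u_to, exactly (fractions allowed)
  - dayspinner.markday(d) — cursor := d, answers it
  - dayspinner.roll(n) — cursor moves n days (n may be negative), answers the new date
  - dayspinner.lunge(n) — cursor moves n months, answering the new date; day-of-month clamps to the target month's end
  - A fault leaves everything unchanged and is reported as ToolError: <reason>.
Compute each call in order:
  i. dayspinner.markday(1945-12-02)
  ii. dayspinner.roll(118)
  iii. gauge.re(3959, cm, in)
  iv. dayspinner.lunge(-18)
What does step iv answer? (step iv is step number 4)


Answer: 1944-09-30

Derivation:
! 1. dayspinner.markday(d='1945-12-02') -> 1945-12-02
! 2. dayspinner.roll(n='118') -> 1946-03-30
! 3. gauge.re(v='3959', u_from='cm', u_to='in') -> 197950/127
! 4. dayspinner.lunge(n='-18') -> 1944-09-30


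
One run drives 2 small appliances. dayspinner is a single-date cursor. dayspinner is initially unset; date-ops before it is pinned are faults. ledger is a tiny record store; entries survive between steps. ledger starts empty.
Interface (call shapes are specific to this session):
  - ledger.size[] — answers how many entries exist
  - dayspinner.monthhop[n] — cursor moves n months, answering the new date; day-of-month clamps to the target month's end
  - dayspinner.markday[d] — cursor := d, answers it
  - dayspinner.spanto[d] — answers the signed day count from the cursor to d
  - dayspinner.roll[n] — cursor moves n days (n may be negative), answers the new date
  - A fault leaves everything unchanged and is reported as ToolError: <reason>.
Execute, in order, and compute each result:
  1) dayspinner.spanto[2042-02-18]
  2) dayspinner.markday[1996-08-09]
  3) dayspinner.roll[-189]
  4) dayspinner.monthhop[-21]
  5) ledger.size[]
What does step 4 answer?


;; 1. dayspinner.spanto(d→2042-02-18) ~> ToolError: no date set
;; 2. dayspinner.markday(d→1996-08-09) ~> 1996-08-09
;; 3. dayspinner.roll(n→-189) ~> 1996-02-02
;; 4. dayspinner.monthhop(n→-21) ~> 1994-05-02
;; 5. ledger.size() ~> 0

Answer: 1994-05-02


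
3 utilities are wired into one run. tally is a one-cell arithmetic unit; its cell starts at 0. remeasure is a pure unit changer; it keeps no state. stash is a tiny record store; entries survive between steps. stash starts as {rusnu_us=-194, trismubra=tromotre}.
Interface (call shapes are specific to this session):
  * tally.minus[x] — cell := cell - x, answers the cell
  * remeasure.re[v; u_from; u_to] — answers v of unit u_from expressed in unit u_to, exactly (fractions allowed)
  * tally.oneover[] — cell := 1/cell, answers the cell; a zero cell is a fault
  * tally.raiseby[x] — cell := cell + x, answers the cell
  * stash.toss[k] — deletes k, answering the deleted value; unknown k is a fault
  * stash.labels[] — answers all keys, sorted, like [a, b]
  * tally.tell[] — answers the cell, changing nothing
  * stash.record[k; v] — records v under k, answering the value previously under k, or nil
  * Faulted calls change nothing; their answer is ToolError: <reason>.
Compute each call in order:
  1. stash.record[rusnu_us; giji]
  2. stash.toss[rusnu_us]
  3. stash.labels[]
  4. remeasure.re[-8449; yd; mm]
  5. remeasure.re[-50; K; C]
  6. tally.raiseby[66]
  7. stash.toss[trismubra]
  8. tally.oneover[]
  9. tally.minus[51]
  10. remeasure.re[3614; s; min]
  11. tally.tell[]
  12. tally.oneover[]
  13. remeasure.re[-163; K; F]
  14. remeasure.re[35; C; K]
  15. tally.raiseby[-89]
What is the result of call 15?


Answer: -299551/3365

Derivation:
# 1. stash.record(k: rusnu_us, v: giji) -> -194
# 2. stash.toss(k: rusnu_us) -> giji
# 3. stash.labels() -> [trismubra]
# 4. remeasure.re(v: -8449, u_from: yd, u_to: mm) -> -38628828/5
# 5. remeasure.re(v: -50, u_from: K, u_to: C) -> -6463/20
# 6. tally.raiseby(x: 66) -> 66
# 7. stash.toss(k: trismubra) -> tromotre
# 8. tally.oneover() -> 1/66
# 9. tally.minus(x: 51) -> -3365/66
# 10. remeasure.re(v: 3614, u_from: s, u_to: min) -> 1807/30
# 11. tally.tell() -> -3365/66
# 12. tally.oneover() -> -66/3365
# 13. remeasure.re(v: -163, u_from: K, u_to: F) -> -75307/100
# 14. remeasure.re(v: 35, u_from: C, u_to: K) -> 6163/20
# 15. tally.raiseby(x: -89) -> -299551/3365


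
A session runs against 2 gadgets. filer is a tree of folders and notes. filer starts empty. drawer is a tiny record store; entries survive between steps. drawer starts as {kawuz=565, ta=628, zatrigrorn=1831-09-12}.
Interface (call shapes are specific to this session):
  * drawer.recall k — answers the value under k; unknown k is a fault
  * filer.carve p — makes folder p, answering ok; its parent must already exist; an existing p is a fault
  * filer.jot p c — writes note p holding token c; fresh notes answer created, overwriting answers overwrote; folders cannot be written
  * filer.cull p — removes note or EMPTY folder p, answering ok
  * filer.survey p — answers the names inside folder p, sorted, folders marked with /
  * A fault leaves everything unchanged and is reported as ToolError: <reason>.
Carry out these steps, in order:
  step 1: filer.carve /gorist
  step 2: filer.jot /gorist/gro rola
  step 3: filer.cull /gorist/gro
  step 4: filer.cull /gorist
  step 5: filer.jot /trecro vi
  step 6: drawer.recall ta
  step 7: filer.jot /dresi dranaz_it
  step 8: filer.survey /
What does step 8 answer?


I call filer.carve using p=/gorist, and get ok.
Now I run filer.jot using p=/gorist/gro, c=rola, yielding created.
I use filer.cull using p=/gorist/gro: ok.
Next I call filer.cull using p=/gorist, and observe ok.
Calling filer.jot using p=/trecro, c=vi, and get created.
I run drawer.recall using k=ta, giving 628.
I try filer.jot using p=/dresi, c=dranaz_it, and observe created.
I call filer.survey using p=/, which returns [dresi, trecro].

Answer: [dresi, trecro]


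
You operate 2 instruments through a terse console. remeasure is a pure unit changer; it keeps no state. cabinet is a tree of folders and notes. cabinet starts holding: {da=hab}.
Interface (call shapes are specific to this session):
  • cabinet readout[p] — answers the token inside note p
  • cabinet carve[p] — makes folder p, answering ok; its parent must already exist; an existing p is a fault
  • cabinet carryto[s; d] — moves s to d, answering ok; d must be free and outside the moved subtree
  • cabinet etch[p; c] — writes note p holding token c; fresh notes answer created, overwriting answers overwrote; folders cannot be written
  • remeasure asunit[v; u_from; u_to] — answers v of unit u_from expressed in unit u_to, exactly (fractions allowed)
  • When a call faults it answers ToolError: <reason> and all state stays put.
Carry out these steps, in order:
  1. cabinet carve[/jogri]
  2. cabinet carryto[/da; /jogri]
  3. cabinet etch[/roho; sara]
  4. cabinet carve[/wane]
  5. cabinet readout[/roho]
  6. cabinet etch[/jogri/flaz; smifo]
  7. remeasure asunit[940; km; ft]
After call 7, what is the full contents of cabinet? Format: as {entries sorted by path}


Answer: {da=hab, jogri/, jogri/flaz=smifo, roho=sara, wane/}

Derivation:
Invoking cabinet carve using /jogri, → ok.
Invoking cabinet carryto using /da, /jogri, giving ToolError: exists.
Invoking cabinet etch using /roho, sara, — result: created.
Calling cabinet carve using /wane, → ok.
Calling cabinet readout using /roho, which returns sara.
I use cabinet etch using /jogri/flaz, smifo, giving created.
I use remeasure asunit using 940, km, ft, and observe 1175000000/381.


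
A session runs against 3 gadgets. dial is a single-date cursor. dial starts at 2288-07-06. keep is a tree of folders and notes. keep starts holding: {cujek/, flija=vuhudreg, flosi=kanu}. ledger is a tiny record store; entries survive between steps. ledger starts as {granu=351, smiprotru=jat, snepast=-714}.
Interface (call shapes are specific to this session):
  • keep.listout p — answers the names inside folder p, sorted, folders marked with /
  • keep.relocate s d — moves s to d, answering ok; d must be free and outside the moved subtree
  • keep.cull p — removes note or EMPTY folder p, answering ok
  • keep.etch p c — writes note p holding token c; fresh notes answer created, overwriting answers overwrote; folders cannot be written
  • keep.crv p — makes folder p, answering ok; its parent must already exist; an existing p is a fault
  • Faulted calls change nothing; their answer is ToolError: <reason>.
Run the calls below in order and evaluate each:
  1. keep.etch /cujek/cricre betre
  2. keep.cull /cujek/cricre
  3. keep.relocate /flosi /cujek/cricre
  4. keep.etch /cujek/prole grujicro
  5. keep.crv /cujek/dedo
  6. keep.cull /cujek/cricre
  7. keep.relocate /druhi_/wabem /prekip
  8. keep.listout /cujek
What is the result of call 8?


>> keep.etch(/cujek/cricre, betre)
<< created
>> keep.cull(/cujek/cricre)
<< ok
>> keep.relocate(/flosi, /cujek/cricre)
<< ok
>> keep.etch(/cujek/prole, grujicro)
<< created
>> keep.crv(/cujek/dedo)
<< ok
>> keep.cull(/cujek/cricre)
<< ok
>> keep.relocate(/druhi_/wabem, /prekip)
<< ToolError: not found
>> keep.listout(/cujek)
<< [dedo/, prole]

Answer: [dedo/, prole]


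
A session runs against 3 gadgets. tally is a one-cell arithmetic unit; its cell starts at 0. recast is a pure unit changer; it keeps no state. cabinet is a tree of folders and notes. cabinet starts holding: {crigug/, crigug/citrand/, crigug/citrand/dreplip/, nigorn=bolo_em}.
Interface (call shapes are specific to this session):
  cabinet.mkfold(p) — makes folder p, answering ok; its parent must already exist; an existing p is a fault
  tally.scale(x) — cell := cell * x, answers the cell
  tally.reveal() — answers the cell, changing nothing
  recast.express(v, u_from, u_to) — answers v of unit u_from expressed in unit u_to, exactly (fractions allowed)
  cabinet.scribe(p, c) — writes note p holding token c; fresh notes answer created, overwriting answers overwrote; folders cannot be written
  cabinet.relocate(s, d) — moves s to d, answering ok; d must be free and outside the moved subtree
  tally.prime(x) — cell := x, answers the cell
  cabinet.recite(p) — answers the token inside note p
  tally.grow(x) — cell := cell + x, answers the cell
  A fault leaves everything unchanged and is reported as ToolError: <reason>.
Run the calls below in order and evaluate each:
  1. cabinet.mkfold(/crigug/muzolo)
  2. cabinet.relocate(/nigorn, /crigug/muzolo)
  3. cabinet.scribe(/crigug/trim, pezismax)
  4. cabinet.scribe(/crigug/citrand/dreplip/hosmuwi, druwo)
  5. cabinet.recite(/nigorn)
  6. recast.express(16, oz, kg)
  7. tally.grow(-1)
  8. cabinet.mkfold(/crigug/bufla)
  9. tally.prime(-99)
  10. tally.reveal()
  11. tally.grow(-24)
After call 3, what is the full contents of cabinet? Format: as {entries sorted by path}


> mkfold p='/crigug/muzolo'
  ok
> relocate s='/nigorn' d='/crigug/muzolo'
  ToolError: exists
> scribe p='/crigug/trim' c='pezismax'
  created
> scribe p='/crigug/citrand/dreplip/hosmuwi' c='druwo'
  created
> recite p='/nigorn'
  bolo_em
> express v='16' u_from='oz' u_to='kg'
  45359237/100000000
> grow x='-1'
  -1
> mkfold p='/crigug/bufla'
  ok
> prime x='-99'
  -99
> reveal
  -99
> grow x='-24'
  -123

Answer: {crigug/, crigug/citrand/, crigug/citrand/dreplip/, crigug/muzolo/, crigug/trim=pezismax, nigorn=bolo_em}


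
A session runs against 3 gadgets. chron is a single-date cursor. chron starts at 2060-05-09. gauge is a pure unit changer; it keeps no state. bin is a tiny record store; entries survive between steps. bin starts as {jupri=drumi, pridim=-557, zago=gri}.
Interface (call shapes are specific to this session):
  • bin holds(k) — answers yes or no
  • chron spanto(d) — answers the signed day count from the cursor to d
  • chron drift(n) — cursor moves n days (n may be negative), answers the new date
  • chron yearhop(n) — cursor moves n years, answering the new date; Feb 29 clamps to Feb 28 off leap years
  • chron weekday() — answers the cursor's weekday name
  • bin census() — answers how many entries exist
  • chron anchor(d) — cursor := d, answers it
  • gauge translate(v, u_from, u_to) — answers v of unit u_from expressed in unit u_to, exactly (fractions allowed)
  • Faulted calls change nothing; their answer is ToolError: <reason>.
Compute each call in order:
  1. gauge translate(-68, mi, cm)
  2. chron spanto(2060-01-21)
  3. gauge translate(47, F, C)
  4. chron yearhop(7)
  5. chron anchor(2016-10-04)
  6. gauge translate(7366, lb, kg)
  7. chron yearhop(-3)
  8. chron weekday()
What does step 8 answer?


·→ gauge translate(v→-68, u_from→mi, u_to→cm)
·← -54717696/5
·→ chron spanto(d→2060-01-21)
·← -109
·→ gauge translate(v→47, u_from→F, u_to→C)
·← 25/3
·→ chron yearhop(n→7)
·← 2067-05-09
·→ chron anchor(d→2016-10-04)
·← 2016-10-04
·→ gauge translate(v→7366, u_from→lb, u_to→kg)
·← 167058069871/50000000
·→ chron yearhop(n→-3)
·← 2013-10-04
·→ chron weekday()
·← Friday

Answer: Friday


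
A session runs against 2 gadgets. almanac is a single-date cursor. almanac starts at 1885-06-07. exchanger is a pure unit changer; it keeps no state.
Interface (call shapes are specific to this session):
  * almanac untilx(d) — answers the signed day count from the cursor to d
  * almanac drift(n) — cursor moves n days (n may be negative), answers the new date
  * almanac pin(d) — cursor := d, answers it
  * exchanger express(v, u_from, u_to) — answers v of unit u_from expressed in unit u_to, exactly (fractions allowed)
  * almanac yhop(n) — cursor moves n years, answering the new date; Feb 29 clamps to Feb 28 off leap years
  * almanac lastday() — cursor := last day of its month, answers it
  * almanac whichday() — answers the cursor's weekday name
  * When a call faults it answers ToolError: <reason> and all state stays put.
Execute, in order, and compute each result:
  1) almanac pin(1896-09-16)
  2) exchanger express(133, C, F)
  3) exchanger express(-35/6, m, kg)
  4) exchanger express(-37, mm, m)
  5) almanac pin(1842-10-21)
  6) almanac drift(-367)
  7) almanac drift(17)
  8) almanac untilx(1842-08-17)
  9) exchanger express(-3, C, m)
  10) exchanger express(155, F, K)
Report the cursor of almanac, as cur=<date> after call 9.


Answer: cur=1841-11-05

Derivation:
-> almanac pin(d: 1896-09-16)
<- 1896-09-16
-> exchanger express(v: 133, u_from: C, u_to: F)
<- 1357/5
-> exchanger express(v: -35/6, u_from: m, u_to: kg)
<- ToolError: incompatible units
-> exchanger express(v: -37, u_from: mm, u_to: m)
<- -37/1000
-> almanac pin(d: 1842-10-21)
<- 1842-10-21
-> almanac drift(n: -367)
<- 1841-10-19
-> almanac drift(n: 17)
<- 1841-11-05
-> almanac untilx(d: 1842-08-17)
<- 285
-> exchanger express(v: -3, u_from: C, u_to: m)
<- ToolError: incompatible units
-> exchanger express(v: 155, u_from: F, u_to: K)
<- 20489/60


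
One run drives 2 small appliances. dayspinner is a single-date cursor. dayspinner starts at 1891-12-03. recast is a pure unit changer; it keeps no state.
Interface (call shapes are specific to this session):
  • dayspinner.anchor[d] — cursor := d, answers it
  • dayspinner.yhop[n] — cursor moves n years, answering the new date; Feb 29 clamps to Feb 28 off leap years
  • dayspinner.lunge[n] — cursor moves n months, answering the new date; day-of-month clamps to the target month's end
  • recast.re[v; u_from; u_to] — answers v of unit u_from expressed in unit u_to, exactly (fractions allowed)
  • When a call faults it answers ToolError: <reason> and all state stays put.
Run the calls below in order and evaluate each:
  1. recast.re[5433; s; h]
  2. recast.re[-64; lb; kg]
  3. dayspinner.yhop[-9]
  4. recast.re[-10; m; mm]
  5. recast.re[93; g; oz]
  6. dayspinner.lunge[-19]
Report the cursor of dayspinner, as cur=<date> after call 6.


Answer: cur=1881-05-03

Derivation:
·→ re(v=5433, u_from=s, u_to=h)
·← 1811/1200
·→ re(v=-64, u_from=lb, u_to=kg)
·← -45359237/1562500
·→ yhop(n=-9)
·← 1882-12-03
·→ re(v=-10, u_from=m, u_to=mm)
·← -10000
·→ re(v=93, u_from=g, u_to=oz)
·← 148800000/45359237
·→ lunge(n=-19)
·← 1881-05-03


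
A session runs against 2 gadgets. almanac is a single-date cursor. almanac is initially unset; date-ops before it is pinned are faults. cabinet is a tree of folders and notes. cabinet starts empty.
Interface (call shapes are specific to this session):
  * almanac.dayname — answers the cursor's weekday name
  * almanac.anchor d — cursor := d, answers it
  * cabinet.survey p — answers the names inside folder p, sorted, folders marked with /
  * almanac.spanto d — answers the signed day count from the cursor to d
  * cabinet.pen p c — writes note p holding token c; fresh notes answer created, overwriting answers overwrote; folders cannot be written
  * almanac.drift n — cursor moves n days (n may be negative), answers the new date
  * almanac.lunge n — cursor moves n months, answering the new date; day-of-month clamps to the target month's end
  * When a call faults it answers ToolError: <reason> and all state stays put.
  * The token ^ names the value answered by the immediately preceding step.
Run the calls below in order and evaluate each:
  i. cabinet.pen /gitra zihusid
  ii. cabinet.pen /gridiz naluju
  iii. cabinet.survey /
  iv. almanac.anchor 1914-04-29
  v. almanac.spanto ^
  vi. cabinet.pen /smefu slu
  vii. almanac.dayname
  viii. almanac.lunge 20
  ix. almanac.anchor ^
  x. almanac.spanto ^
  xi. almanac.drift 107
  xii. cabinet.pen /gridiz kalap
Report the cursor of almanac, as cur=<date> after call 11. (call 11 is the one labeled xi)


Act: cabinet.pen[p: /gitra; c: zihusid]
Obs: created
Act: cabinet.pen[p: /gridiz; c: naluju]
Obs: created
Act: cabinet.survey[p: /]
Obs: [gitra, gridiz]
Act: almanac.anchor[d: 1914-04-29]
Obs: 1914-04-29
Act: almanac.spanto[d: ^]
Obs: 0
Act: cabinet.pen[p: /smefu; c: slu]
Obs: created
Act: almanac.dayname[]
Obs: Wednesday
Act: almanac.lunge[n: 20]
Obs: 1915-12-29
Act: almanac.anchor[d: ^]
Obs: 1915-12-29
Act: almanac.spanto[d: ^]
Obs: 0
Act: almanac.drift[n: 107]
Obs: 1916-04-14
Act: cabinet.pen[p: /gridiz; c: kalap]
Obs: overwrote

Answer: cur=1916-04-14


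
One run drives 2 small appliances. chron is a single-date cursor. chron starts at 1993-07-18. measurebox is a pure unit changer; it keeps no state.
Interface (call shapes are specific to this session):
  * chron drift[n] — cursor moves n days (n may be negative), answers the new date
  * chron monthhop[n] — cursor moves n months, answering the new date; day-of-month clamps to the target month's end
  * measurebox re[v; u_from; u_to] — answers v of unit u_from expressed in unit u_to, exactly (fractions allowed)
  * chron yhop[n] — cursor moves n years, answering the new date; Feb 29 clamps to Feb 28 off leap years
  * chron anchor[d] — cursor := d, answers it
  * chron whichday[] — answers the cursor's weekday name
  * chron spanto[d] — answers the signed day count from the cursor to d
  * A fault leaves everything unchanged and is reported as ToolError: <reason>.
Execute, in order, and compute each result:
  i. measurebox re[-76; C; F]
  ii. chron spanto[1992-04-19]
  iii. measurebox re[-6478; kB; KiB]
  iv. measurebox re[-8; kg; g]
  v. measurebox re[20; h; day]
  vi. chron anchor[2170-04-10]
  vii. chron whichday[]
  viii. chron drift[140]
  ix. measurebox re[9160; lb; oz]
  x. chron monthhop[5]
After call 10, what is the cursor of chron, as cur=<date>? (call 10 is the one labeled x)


Answer: cur=2171-01-28

Derivation:
% measurebox re(v=-76, u_from=C, u_to=F) => -524/5
% chron spanto(d=1992-04-19) => -455
% measurebox re(v=-6478, u_from=kB, u_to=KiB) => -404875/64
% measurebox re(v=-8, u_from=kg, u_to=g) => -8000
% measurebox re(v=20, u_from=h, u_to=day) => 5/6
% chron anchor(d=2170-04-10) => 2170-04-10
% chron whichday() => Tuesday
% chron drift(n=140) => 2170-08-28
% measurebox re(v=9160, u_from=lb, u_to=oz) => 146560
% chron monthhop(n=5) => 2171-01-28


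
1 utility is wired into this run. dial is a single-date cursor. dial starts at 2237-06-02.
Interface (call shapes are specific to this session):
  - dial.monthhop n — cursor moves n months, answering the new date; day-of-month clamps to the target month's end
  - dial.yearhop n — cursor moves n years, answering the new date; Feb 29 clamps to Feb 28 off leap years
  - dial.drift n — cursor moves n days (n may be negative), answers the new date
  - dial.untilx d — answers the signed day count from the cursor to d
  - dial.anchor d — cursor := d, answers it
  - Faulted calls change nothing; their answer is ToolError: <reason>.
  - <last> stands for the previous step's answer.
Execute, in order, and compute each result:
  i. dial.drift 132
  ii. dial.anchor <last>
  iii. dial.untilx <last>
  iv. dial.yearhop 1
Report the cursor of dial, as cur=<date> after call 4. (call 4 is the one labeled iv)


Calling dial.drift with 132, — result: 2237-10-12.
Calling dial.anchor with <last>: 2237-10-12.
Next I call dial.untilx with <last>, giving 0.
Now I run dial.yearhop with 1, — result: 2238-10-12.

Answer: cur=2238-10-12


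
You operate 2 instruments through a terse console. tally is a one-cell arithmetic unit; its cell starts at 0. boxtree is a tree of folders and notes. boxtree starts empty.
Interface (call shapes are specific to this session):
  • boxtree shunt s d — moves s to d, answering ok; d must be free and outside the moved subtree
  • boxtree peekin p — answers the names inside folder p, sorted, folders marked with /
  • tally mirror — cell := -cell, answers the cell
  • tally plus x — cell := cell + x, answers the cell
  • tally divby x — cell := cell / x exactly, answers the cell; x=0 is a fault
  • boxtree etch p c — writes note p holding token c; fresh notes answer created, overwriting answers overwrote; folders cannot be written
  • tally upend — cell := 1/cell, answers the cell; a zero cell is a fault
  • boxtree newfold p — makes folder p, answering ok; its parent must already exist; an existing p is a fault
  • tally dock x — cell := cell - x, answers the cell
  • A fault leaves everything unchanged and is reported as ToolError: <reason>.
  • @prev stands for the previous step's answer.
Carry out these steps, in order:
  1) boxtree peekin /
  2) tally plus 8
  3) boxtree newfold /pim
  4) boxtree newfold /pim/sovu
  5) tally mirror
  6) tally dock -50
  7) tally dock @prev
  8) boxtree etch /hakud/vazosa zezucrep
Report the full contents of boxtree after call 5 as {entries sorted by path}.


Answer: {pim/, pim/sovu/}

Derivation:
-> boxtree peekin(p: /)
<- []
-> tally plus(x: 8)
<- 8
-> boxtree newfold(p: /pim)
<- ok
-> boxtree newfold(p: /pim/sovu)
<- ok
-> tally mirror()
<- -8
-> tally dock(x: -50)
<- 42
-> tally dock(x: @prev)
<- 0
-> boxtree etch(p: /hakud/vazosa, c: zezucrep)
<- ToolError: no parent


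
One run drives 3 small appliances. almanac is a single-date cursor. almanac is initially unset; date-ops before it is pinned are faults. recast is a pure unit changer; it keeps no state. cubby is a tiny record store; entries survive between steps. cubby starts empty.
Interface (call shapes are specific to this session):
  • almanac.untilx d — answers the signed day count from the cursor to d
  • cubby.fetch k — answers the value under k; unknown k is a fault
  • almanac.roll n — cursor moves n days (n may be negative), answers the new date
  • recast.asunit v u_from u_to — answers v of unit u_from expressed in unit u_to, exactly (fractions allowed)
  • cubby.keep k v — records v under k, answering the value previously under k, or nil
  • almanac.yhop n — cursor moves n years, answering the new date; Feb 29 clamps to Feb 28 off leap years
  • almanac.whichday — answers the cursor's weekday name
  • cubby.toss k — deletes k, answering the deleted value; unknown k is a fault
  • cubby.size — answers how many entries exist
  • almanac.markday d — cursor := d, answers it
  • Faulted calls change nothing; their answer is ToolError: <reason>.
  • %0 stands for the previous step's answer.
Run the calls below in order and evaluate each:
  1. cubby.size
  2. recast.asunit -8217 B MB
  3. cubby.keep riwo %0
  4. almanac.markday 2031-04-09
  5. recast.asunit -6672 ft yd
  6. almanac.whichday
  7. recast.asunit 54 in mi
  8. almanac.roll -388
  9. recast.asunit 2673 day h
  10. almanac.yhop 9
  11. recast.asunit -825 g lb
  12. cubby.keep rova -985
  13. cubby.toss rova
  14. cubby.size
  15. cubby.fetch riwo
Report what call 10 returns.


Answer: 2039-03-17

Derivation:
>> cubby.size()
<< 0
>> recast.asunit(v='-8217', u_from='B', u_to='MB')
<< -8217/1000000
>> cubby.keep(k='riwo', v='%0')
<< nil
>> almanac.markday(d='2031-04-09')
<< 2031-04-09
>> recast.asunit(v='-6672', u_from='ft', u_to='yd')
<< -2224
>> almanac.whichday()
<< Wednesday
>> recast.asunit(v='54', u_from='in', u_to='mi')
<< 3/3520
>> almanac.roll(n='-388')
<< 2030-03-17
>> recast.asunit(v='2673', u_from='day', u_to='h')
<< 64152
>> almanac.yhop(n='9')
<< 2039-03-17
>> recast.asunit(v='-825', u_from='g', u_to='lb')
<< -7500000/4123567
>> cubby.keep(k='rova', v='-985')
<< nil
>> cubby.toss(k='rova')
<< -985
>> cubby.size()
<< 1
>> cubby.fetch(k='riwo')
<< -8217/1000000


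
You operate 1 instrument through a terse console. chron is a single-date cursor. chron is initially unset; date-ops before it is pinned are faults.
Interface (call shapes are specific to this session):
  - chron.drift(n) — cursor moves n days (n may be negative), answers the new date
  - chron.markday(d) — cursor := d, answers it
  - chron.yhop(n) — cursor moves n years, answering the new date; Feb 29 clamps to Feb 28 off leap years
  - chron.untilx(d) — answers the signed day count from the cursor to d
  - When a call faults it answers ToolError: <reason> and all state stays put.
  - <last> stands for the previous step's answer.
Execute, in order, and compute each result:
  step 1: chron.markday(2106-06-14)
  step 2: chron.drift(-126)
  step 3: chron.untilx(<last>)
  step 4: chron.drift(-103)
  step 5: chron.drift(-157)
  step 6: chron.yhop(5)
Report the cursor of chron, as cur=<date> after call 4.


Answer: cur=2105-10-28

Derivation:
Now I run chron.markday(d: 2106-06-14), giving 2106-06-14.
Now I run chron.drift(n: -126), → 2106-02-08.
Using chron.untilx(d: <last>), yielding 0.
I run chron.drift(n: -103), and see 2105-10-28.
Next I call chron.drift(n: -157), and observe 2105-05-24.
I try chron.yhop(n: 5), giving 2110-05-24.


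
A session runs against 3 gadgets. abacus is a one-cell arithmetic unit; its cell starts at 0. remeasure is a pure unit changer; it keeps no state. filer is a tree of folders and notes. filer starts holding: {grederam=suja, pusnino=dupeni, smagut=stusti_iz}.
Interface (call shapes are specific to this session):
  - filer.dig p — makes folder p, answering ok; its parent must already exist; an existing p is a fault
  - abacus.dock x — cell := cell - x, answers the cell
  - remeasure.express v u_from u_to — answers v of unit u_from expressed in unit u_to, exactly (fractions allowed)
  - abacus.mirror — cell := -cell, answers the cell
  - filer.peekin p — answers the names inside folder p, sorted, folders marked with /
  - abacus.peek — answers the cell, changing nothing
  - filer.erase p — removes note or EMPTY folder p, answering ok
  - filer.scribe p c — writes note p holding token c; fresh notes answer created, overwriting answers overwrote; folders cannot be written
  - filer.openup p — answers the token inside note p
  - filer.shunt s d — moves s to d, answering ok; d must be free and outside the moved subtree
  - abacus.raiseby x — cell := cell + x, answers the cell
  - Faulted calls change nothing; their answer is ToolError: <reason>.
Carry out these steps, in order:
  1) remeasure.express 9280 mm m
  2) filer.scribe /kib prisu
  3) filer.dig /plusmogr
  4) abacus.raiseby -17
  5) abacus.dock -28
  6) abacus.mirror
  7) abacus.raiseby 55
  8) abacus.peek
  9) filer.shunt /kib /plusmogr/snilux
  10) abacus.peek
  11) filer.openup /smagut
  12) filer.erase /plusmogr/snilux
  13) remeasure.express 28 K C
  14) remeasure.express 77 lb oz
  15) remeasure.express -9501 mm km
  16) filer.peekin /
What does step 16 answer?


-> remeasure.express(9280, mm, m)
<- 232/25
-> filer.scribe(/kib, prisu)
<- created
-> filer.dig(/plusmogr)
<- ok
-> abacus.raiseby(-17)
<- -17
-> abacus.dock(-28)
<- 11
-> abacus.mirror()
<- -11
-> abacus.raiseby(55)
<- 44
-> abacus.peek()
<- 44
-> filer.shunt(/kib, /plusmogr/snilux)
<- ok
-> abacus.peek()
<- 44
-> filer.openup(/smagut)
<- stusti_iz
-> filer.erase(/plusmogr/snilux)
<- ok
-> remeasure.express(28, K, C)
<- -4903/20
-> remeasure.express(77, lb, oz)
<- 1232
-> remeasure.express(-9501, mm, km)
<- -9501/1000000
-> filer.peekin(/)
<- [grederam, plusmogr/, pusnino, smagut]

Answer: [grederam, plusmogr/, pusnino, smagut]


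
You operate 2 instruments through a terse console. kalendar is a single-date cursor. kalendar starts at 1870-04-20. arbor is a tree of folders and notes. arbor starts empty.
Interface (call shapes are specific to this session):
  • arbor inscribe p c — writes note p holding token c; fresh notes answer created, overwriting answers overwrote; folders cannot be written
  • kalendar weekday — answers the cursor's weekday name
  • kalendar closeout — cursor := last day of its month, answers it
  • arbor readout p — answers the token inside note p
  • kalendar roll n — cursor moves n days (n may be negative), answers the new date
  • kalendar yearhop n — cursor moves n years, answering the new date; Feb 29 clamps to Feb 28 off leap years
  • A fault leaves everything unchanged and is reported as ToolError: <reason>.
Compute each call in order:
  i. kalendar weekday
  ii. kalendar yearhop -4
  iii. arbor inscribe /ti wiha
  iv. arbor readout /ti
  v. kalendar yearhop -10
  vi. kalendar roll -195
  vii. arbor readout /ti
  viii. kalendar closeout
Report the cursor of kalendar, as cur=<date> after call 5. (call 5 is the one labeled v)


Answer: cur=1856-04-20

Derivation:
>> kalendar weekday()
<< Wednesday
>> kalendar yearhop(n→-4)
<< 1866-04-20
>> arbor inscribe(p→/ti, c→wiha)
<< created
>> arbor readout(p→/ti)
<< wiha
>> kalendar yearhop(n→-10)
<< 1856-04-20
>> kalendar roll(n→-195)
<< 1855-10-08
>> arbor readout(p→/ti)
<< wiha
>> kalendar closeout()
<< 1855-10-31


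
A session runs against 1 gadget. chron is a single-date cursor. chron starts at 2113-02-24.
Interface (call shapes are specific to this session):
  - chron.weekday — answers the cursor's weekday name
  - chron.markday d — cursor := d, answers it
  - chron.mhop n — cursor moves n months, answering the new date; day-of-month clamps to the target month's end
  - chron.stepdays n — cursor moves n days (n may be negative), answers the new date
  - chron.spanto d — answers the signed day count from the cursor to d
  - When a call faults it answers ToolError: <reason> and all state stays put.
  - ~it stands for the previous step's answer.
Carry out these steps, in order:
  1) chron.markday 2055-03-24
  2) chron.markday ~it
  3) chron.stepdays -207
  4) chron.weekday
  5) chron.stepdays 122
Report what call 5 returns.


Answer: 2054-12-29

Derivation:
CALL markday[d: 2055-03-24]
RET  2055-03-24
CALL markday[d: ~it]
RET  2055-03-24
CALL stepdays[n: -207]
RET  2054-08-29
CALL weekday[]
RET  Saturday
CALL stepdays[n: 122]
RET  2054-12-29
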